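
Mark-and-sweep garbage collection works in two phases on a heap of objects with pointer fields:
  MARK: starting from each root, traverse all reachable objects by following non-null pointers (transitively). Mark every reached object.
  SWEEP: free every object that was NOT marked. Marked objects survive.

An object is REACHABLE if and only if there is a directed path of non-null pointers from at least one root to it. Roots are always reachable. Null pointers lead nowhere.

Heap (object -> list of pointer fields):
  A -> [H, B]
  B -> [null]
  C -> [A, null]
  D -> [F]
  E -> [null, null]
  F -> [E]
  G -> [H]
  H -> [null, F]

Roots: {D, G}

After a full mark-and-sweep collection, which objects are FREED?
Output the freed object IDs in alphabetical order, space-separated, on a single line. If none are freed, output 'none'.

Roots: D G
Mark D: refs=F, marked=D
Mark G: refs=H, marked=D G
Mark F: refs=E, marked=D F G
Mark H: refs=null F, marked=D F G H
Mark E: refs=null null, marked=D E F G H
Unmarked (collected): A B C

Answer: A B C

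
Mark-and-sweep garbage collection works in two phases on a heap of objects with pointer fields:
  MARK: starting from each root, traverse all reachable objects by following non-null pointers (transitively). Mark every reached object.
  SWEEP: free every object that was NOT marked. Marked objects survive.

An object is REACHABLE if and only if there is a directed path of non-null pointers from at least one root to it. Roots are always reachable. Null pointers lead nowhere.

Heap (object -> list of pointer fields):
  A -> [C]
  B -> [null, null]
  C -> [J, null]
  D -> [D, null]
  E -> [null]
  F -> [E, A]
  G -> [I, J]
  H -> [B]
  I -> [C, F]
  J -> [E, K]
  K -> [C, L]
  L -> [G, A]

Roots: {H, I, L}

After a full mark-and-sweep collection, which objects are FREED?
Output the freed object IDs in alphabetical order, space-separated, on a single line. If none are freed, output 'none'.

Roots: H I L
Mark H: refs=B, marked=H
Mark I: refs=C F, marked=H I
Mark L: refs=G A, marked=H I L
Mark B: refs=null null, marked=B H I L
Mark C: refs=J null, marked=B C H I L
Mark F: refs=E A, marked=B C F H I L
Mark G: refs=I J, marked=B C F G H I L
Mark A: refs=C, marked=A B C F G H I L
Mark J: refs=E K, marked=A B C F G H I J L
Mark E: refs=null, marked=A B C E F G H I J L
Mark K: refs=C L, marked=A B C E F G H I J K L
Unmarked (collected): D

Answer: D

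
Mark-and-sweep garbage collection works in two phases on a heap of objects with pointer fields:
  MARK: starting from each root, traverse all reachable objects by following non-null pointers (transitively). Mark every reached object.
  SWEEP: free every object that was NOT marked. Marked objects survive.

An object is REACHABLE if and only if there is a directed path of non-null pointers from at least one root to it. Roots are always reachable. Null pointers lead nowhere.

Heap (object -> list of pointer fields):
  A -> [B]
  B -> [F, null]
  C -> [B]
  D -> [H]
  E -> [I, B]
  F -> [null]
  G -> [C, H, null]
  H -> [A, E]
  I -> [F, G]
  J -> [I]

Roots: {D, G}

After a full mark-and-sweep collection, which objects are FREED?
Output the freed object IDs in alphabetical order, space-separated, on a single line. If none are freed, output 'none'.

Roots: D G
Mark D: refs=H, marked=D
Mark G: refs=C H null, marked=D G
Mark H: refs=A E, marked=D G H
Mark C: refs=B, marked=C D G H
Mark A: refs=B, marked=A C D G H
Mark E: refs=I B, marked=A C D E G H
Mark B: refs=F null, marked=A B C D E G H
Mark I: refs=F G, marked=A B C D E G H I
Mark F: refs=null, marked=A B C D E F G H I
Unmarked (collected): J

Answer: J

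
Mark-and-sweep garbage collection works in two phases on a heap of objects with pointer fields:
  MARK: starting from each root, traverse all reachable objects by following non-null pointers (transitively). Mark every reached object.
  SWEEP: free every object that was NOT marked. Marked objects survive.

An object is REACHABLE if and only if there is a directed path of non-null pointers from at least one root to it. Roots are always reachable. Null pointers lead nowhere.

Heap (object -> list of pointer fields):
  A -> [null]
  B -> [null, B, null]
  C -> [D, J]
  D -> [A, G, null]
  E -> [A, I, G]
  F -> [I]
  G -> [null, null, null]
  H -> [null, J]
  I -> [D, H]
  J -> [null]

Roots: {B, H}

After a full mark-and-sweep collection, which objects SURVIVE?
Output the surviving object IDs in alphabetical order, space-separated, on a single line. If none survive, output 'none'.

Roots: B H
Mark B: refs=null B null, marked=B
Mark H: refs=null J, marked=B H
Mark J: refs=null, marked=B H J
Unmarked (collected): A C D E F G I

Answer: B H J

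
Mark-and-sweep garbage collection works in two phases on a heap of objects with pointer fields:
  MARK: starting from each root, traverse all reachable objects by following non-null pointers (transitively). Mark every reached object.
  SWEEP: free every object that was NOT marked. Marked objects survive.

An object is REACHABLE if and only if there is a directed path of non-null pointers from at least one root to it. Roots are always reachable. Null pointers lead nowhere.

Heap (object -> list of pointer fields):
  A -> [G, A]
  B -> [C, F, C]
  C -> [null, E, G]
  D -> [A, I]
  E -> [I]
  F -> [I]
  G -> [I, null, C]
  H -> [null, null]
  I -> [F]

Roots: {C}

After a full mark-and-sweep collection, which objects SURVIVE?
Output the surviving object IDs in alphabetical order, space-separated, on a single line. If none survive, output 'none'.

Answer: C E F G I

Derivation:
Roots: C
Mark C: refs=null E G, marked=C
Mark E: refs=I, marked=C E
Mark G: refs=I null C, marked=C E G
Mark I: refs=F, marked=C E G I
Mark F: refs=I, marked=C E F G I
Unmarked (collected): A B D H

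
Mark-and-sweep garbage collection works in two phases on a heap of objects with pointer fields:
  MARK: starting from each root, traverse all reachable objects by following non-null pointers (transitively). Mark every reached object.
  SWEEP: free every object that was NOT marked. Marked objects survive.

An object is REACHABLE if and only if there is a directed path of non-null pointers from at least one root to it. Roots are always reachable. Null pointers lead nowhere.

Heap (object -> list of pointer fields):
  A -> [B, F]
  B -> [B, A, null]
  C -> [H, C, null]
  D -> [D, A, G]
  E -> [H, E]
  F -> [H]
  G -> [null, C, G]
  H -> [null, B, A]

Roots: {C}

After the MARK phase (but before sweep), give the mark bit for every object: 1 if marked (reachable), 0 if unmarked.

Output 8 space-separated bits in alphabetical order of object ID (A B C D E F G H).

Answer: 1 1 1 0 0 1 0 1

Derivation:
Roots: C
Mark C: refs=H C null, marked=C
Mark H: refs=null B A, marked=C H
Mark B: refs=B A null, marked=B C H
Mark A: refs=B F, marked=A B C H
Mark F: refs=H, marked=A B C F H
Unmarked (collected): D E G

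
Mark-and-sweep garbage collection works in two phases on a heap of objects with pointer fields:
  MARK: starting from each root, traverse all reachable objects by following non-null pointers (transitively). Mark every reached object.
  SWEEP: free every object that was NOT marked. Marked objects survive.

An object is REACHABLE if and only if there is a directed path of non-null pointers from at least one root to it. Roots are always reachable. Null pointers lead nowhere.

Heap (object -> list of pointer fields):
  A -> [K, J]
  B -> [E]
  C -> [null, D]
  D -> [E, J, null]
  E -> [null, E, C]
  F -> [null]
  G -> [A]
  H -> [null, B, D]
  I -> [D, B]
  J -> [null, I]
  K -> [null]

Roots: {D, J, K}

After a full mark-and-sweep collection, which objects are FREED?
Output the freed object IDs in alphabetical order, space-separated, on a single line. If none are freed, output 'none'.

Answer: A F G H

Derivation:
Roots: D J K
Mark D: refs=E J null, marked=D
Mark J: refs=null I, marked=D J
Mark K: refs=null, marked=D J K
Mark E: refs=null E C, marked=D E J K
Mark I: refs=D B, marked=D E I J K
Mark C: refs=null D, marked=C D E I J K
Mark B: refs=E, marked=B C D E I J K
Unmarked (collected): A F G H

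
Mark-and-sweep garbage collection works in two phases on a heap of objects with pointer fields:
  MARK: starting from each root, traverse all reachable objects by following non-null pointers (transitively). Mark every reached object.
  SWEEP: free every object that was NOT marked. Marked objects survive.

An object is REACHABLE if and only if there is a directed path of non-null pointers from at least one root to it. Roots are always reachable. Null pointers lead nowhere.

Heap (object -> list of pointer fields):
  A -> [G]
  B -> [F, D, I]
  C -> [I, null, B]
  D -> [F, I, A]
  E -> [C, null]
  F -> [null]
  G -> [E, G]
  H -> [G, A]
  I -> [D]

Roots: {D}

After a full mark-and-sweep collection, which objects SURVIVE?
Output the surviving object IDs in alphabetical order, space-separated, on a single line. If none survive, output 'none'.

Answer: A B C D E F G I

Derivation:
Roots: D
Mark D: refs=F I A, marked=D
Mark F: refs=null, marked=D F
Mark I: refs=D, marked=D F I
Mark A: refs=G, marked=A D F I
Mark G: refs=E G, marked=A D F G I
Mark E: refs=C null, marked=A D E F G I
Mark C: refs=I null B, marked=A C D E F G I
Mark B: refs=F D I, marked=A B C D E F G I
Unmarked (collected): H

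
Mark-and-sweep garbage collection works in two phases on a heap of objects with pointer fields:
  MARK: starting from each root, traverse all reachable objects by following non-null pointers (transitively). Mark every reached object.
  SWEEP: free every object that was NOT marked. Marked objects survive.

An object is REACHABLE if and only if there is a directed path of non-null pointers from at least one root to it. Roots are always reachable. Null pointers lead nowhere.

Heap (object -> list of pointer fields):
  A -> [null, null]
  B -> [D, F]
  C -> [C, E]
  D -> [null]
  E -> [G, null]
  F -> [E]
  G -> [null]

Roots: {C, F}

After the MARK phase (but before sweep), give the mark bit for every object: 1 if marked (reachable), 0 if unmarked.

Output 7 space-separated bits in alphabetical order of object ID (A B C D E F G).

Roots: C F
Mark C: refs=C E, marked=C
Mark F: refs=E, marked=C F
Mark E: refs=G null, marked=C E F
Mark G: refs=null, marked=C E F G
Unmarked (collected): A B D

Answer: 0 0 1 0 1 1 1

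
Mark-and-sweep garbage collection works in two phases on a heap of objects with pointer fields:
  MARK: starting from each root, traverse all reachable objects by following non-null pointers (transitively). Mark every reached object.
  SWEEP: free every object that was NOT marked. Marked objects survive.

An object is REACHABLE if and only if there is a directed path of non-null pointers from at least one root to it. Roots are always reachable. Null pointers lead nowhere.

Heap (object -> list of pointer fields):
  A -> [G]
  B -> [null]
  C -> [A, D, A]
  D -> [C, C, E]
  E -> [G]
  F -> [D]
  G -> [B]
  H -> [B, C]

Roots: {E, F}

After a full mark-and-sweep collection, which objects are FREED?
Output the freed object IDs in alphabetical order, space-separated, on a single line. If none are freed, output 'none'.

Answer: H

Derivation:
Roots: E F
Mark E: refs=G, marked=E
Mark F: refs=D, marked=E F
Mark G: refs=B, marked=E F G
Mark D: refs=C C E, marked=D E F G
Mark B: refs=null, marked=B D E F G
Mark C: refs=A D A, marked=B C D E F G
Mark A: refs=G, marked=A B C D E F G
Unmarked (collected): H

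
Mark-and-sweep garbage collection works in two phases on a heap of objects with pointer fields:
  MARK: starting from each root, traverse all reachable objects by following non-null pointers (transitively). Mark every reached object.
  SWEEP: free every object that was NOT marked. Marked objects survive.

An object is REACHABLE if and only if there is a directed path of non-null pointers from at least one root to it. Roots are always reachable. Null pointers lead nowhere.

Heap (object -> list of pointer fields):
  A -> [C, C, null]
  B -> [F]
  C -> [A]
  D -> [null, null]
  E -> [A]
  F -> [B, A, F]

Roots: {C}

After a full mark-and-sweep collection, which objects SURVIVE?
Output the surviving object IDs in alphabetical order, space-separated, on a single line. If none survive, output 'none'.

Roots: C
Mark C: refs=A, marked=C
Mark A: refs=C C null, marked=A C
Unmarked (collected): B D E F

Answer: A C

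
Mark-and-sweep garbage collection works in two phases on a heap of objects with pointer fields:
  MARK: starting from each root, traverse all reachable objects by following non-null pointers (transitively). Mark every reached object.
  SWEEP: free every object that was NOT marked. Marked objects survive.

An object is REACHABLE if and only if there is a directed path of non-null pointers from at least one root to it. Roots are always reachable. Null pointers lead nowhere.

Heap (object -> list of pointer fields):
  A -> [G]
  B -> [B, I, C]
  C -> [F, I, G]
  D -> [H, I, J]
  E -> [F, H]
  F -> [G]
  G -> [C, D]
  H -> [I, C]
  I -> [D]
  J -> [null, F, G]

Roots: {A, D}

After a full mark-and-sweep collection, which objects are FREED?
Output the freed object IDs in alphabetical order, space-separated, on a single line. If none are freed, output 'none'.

Roots: A D
Mark A: refs=G, marked=A
Mark D: refs=H I J, marked=A D
Mark G: refs=C D, marked=A D G
Mark H: refs=I C, marked=A D G H
Mark I: refs=D, marked=A D G H I
Mark J: refs=null F G, marked=A D G H I J
Mark C: refs=F I G, marked=A C D G H I J
Mark F: refs=G, marked=A C D F G H I J
Unmarked (collected): B E

Answer: B E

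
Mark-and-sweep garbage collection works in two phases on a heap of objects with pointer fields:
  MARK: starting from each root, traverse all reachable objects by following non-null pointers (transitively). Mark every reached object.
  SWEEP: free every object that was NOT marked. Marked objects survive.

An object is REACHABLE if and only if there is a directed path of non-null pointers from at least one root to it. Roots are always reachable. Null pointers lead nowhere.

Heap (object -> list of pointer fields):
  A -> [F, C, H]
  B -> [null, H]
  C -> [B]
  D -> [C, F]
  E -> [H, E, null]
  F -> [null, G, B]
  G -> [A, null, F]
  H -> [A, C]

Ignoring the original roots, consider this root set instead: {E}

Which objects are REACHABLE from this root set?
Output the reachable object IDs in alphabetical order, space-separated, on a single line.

Roots: E
Mark E: refs=H E null, marked=E
Mark H: refs=A C, marked=E H
Mark A: refs=F C H, marked=A E H
Mark C: refs=B, marked=A C E H
Mark F: refs=null G B, marked=A C E F H
Mark B: refs=null H, marked=A B C E F H
Mark G: refs=A null F, marked=A B C E F G H
Unmarked (collected): D

Answer: A B C E F G H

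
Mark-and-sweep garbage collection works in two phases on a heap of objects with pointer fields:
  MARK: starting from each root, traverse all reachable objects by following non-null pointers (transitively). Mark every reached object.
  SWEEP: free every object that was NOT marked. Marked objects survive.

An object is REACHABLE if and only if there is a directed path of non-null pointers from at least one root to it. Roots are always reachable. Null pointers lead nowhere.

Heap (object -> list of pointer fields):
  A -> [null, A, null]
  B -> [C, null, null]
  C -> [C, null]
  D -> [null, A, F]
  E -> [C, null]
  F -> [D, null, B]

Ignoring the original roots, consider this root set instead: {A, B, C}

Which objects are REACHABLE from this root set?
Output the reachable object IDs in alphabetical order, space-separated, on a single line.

Roots: A B C
Mark A: refs=null A null, marked=A
Mark B: refs=C null null, marked=A B
Mark C: refs=C null, marked=A B C
Unmarked (collected): D E F

Answer: A B C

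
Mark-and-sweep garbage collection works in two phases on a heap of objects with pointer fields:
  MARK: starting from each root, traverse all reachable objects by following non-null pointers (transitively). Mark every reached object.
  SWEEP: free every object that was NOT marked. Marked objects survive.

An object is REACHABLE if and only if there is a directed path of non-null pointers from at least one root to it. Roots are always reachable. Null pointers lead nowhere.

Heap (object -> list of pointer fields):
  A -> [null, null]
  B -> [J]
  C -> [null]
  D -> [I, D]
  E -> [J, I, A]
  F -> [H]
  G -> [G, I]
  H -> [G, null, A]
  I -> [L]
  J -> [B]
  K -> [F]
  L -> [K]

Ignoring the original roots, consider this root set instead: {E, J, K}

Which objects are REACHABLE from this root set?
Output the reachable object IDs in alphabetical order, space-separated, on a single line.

Roots: E J K
Mark E: refs=J I A, marked=E
Mark J: refs=B, marked=E J
Mark K: refs=F, marked=E J K
Mark I: refs=L, marked=E I J K
Mark A: refs=null null, marked=A E I J K
Mark B: refs=J, marked=A B E I J K
Mark F: refs=H, marked=A B E F I J K
Mark L: refs=K, marked=A B E F I J K L
Mark H: refs=G null A, marked=A B E F H I J K L
Mark G: refs=G I, marked=A B E F G H I J K L
Unmarked (collected): C D

Answer: A B E F G H I J K L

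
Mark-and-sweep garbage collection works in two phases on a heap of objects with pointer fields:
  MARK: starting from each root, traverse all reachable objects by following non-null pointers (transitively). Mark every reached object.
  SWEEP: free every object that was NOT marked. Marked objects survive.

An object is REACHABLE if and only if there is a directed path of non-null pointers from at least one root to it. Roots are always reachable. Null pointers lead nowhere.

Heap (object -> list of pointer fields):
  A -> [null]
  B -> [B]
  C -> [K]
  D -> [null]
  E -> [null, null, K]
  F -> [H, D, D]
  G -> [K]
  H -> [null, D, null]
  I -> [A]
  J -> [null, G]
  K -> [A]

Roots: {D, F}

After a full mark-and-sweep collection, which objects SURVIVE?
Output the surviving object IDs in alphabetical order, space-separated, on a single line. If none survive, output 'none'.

Roots: D F
Mark D: refs=null, marked=D
Mark F: refs=H D D, marked=D F
Mark H: refs=null D null, marked=D F H
Unmarked (collected): A B C E G I J K

Answer: D F H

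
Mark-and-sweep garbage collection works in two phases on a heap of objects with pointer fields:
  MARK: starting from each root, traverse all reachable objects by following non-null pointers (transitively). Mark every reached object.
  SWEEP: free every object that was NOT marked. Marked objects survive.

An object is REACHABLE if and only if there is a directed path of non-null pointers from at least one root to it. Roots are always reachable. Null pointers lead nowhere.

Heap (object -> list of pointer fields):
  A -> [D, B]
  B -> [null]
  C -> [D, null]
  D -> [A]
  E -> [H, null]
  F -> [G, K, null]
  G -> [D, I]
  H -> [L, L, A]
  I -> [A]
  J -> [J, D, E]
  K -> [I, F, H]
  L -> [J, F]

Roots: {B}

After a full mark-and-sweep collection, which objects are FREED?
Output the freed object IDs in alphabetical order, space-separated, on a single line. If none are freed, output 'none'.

Roots: B
Mark B: refs=null, marked=B
Unmarked (collected): A C D E F G H I J K L

Answer: A C D E F G H I J K L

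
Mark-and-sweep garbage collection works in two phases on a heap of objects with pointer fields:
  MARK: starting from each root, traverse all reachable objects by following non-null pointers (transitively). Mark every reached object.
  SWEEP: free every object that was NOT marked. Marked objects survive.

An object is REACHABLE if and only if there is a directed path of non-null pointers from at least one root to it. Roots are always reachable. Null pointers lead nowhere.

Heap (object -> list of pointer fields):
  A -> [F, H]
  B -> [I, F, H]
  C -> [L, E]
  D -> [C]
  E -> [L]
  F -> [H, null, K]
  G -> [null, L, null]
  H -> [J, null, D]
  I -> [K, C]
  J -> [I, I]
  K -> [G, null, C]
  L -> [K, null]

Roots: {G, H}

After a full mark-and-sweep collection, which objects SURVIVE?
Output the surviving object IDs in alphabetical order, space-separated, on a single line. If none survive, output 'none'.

Roots: G H
Mark G: refs=null L null, marked=G
Mark H: refs=J null D, marked=G H
Mark L: refs=K null, marked=G H L
Mark J: refs=I I, marked=G H J L
Mark D: refs=C, marked=D G H J L
Mark K: refs=G null C, marked=D G H J K L
Mark I: refs=K C, marked=D G H I J K L
Mark C: refs=L E, marked=C D G H I J K L
Mark E: refs=L, marked=C D E G H I J K L
Unmarked (collected): A B F

Answer: C D E G H I J K L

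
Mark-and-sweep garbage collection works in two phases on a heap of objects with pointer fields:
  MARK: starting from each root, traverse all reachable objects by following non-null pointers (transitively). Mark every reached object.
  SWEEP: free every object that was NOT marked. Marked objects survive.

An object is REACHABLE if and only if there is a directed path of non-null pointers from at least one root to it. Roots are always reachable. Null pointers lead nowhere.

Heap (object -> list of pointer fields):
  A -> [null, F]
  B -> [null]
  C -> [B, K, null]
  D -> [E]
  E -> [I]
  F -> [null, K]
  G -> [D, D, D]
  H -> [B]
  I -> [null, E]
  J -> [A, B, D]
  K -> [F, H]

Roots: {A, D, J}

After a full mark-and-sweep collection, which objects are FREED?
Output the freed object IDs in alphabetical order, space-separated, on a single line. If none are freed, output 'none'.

Answer: C G

Derivation:
Roots: A D J
Mark A: refs=null F, marked=A
Mark D: refs=E, marked=A D
Mark J: refs=A B D, marked=A D J
Mark F: refs=null K, marked=A D F J
Mark E: refs=I, marked=A D E F J
Mark B: refs=null, marked=A B D E F J
Mark K: refs=F H, marked=A B D E F J K
Mark I: refs=null E, marked=A B D E F I J K
Mark H: refs=B, marked=A B D E F H I J K
Unmarked (collected): C G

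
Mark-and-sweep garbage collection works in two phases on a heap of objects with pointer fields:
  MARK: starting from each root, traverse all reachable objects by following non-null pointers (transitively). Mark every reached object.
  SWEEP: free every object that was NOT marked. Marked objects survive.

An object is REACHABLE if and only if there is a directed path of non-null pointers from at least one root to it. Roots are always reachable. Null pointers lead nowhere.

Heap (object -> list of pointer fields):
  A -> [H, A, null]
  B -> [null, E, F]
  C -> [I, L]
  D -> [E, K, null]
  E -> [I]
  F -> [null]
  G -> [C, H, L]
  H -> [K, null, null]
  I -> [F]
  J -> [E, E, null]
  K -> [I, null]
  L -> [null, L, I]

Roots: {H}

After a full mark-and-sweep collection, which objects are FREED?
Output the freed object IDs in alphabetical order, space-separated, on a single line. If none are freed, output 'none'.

Roots: H
Mark H: refs=K null null, marked=H
Mark K: refs=I null, marked=H K
Mark I: refs=F, marked=H I K
Mark F: refs=null, marked=F H I K
Unmarked (collected): A B C D E G J L

Answer: A B C D E G J L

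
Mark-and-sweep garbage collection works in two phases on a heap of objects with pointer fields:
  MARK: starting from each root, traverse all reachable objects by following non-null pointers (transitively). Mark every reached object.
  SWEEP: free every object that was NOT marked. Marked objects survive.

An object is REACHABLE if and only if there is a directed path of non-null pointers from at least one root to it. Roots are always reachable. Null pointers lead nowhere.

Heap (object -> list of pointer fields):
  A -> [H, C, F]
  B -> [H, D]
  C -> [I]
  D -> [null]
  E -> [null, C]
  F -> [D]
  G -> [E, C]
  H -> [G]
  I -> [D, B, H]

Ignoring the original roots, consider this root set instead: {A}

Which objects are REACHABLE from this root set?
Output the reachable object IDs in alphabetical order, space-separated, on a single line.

Answer: A B C D E F G H I

Derivation:
Roots: A
Mark A: refs=H C F, marked=A
Mark H: refs=G, marked=A H
Mark C: refs=I, marked=A C H
Mark F: refs=D, marked=A C F H
Mark G: refs=E C, marked=A C F G H
Mark I: refs=D B H, marked=A C F G H I
Mark D: refs=null, marked=A C D F G H I
Mark E: refs=null C, marked=A C D E F G H I
Mark B: refs=H D, marked=A B C D E F G H I
Unmarked (collected): (none)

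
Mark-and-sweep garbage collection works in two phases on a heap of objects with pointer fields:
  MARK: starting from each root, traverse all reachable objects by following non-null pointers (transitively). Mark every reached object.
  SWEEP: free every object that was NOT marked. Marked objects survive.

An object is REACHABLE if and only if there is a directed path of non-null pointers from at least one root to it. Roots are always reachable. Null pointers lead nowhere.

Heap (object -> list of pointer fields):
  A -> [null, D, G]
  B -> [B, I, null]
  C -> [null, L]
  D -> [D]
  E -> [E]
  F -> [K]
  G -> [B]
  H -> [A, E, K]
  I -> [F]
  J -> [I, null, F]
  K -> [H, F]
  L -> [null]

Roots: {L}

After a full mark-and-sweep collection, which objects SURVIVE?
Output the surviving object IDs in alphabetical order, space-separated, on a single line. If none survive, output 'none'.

Answer: L

Derivation:
Roots: L
Mark L: refs=null, marked=L
Unmarked (collected): A B C D E F G H I J K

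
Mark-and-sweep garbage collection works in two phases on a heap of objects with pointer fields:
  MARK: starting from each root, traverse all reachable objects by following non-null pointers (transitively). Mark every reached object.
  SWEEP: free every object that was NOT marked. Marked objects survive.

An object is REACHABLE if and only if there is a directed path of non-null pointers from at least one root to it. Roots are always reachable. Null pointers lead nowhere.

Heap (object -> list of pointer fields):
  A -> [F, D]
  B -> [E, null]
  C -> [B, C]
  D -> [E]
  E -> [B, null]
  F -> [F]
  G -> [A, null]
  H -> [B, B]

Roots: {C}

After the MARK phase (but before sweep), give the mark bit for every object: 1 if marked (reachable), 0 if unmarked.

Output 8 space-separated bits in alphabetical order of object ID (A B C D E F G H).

Answer: 0 1 1 0 1 0 0 0

Derivation:
Roots: C
Mark C: refs=B C, marked=C
Mark B: refs=E null, marked=B C
Mark E: refs=B null, marked=B C E
Unmarked (collected): A D F G H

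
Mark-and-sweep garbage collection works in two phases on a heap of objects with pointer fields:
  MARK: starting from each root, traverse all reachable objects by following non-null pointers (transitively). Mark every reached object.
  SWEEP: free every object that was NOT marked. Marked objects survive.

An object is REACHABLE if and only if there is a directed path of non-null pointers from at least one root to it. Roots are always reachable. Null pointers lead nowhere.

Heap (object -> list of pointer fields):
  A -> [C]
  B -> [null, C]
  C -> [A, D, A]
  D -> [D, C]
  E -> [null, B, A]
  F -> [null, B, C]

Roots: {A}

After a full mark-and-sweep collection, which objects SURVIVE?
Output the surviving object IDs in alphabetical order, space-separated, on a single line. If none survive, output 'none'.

Answer: A C D

Derivation:
Roots: A
Mark A: refs=C, marked=A
Mark C: refs=A D A, marked=A C
Mark D: refs=D C, marked=A C D
Unmarked (collected): B E F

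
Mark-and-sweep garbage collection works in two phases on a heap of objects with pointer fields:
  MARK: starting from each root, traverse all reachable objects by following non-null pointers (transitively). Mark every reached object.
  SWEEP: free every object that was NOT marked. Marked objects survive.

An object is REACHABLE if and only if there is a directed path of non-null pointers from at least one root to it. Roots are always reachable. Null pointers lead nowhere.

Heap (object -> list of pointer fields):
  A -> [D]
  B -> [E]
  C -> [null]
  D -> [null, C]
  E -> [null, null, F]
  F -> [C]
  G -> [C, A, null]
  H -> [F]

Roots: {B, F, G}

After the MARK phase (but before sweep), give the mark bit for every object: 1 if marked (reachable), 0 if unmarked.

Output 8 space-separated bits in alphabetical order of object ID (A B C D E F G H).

Roots: B F G
Mark B: refs=E, marked=B
Mark F: refs=C, marked=B F
Mark G: refs=C A null, marked=B F G
Mark E: refs=null null F, marked=B E F G
Mark C: refs=null, marked=B C E F G
Mark A: refs=D, marked=A B C E F G
Mark D: refs=null C, marked=A B C D E F G
Unmarked (collected): H

Answer: 1 1 1 1 1 1 1 0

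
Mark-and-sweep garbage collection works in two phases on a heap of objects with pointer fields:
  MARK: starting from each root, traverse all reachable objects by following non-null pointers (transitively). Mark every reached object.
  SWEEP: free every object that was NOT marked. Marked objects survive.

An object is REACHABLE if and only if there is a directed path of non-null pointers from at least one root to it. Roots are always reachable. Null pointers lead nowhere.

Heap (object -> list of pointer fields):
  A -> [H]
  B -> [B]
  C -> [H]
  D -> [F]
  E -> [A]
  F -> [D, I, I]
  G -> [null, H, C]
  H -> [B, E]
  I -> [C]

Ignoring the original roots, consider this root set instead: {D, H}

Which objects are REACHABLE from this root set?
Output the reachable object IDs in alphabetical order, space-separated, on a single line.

Roots: D H
Mark D: refs=F, marked=D
Mark H: refs=B E, marked=D H
Mark F: refs=D I I, marked=D F H
Mark B: refs=B, marked=B D F H
Mark E: refs=A, marked=B D E F H
Mark I: refs=C, marked=B D E F H I
Mark A: refs=H, marked=A B D E F H I
Mark C: refs=H, marked=A B C D E F H I
Unmarked (collected): G

Answer: A B C D E F H I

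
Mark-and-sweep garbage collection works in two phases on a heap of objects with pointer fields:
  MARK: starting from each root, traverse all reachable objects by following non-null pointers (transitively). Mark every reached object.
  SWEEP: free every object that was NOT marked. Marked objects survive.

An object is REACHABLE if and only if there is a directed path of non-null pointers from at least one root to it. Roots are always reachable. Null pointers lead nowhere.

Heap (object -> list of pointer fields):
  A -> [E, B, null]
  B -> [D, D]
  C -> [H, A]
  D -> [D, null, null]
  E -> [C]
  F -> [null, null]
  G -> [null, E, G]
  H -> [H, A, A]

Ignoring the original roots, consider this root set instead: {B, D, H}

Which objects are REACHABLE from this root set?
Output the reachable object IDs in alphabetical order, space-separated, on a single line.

Answer: A B C D E H

Derivation:
Roots: B D H
Mark B: refs=D D, marked=B
Mark D: refs=D null null, marked=B D
Mark H: refs=H A A, marked=B D H
Mark A: refs=E B null, marked=A B D H
Mark E: refs=C, marked=A B D E H
Mark C: refs=H A, marked=A B C D E H
Unmarked (collected): F G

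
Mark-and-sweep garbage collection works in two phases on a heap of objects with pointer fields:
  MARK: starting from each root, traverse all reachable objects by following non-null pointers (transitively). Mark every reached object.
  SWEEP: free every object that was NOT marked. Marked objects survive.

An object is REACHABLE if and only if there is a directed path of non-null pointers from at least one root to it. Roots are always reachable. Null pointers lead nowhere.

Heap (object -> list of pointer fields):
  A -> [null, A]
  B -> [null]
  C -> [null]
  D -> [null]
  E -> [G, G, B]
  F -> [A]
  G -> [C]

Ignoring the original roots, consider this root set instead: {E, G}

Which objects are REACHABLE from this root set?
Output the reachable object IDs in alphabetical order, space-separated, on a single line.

Answer: B C E G

Derivation:
Roots: E G
Mark E: refs=G G B, marked=E
Mark G: refs=C, marked=E G
Mark B: refs=null, marked=B E G
Mark C: refs=null, marked=B C E G
Unmarked (collected): A D F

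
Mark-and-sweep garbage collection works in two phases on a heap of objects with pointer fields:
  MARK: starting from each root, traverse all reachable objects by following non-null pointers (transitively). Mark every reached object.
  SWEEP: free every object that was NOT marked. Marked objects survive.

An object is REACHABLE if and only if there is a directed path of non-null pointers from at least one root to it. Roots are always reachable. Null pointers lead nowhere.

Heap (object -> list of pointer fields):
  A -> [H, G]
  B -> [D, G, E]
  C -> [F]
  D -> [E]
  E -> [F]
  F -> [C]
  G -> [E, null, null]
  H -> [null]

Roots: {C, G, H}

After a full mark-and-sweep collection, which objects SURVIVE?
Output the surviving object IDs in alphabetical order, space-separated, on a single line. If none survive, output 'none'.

Roots: C G H
Mark C: refs=F, marked=C
Mark G: refs=E null null, marked=C G
Mark H: refs=null, marked=C G H
Mark F: refs=C, marked=C F G H
Mark E: refs=F, marked=C E F G H
Unmarked (collected): A B D

Answer: C E F G H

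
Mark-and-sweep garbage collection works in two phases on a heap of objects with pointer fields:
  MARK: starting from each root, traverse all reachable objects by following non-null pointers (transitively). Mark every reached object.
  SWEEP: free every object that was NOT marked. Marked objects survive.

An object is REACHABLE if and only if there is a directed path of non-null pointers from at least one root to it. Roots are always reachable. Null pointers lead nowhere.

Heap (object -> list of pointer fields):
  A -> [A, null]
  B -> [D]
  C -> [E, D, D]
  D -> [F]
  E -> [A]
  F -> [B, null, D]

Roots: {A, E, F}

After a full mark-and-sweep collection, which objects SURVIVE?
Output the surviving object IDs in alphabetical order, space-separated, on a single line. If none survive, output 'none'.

Answer: A B D E F

Derivation:
Roots: A E F
Mark A: refs=A null, marked=A
Mark E: refs=A, marked=A E
Mark F: refs=B null D, marked=A E F
Mark B: refs=D, marked=A B E F
Mark D: refs=F, marked=A B D E F
Unmarked (collected): C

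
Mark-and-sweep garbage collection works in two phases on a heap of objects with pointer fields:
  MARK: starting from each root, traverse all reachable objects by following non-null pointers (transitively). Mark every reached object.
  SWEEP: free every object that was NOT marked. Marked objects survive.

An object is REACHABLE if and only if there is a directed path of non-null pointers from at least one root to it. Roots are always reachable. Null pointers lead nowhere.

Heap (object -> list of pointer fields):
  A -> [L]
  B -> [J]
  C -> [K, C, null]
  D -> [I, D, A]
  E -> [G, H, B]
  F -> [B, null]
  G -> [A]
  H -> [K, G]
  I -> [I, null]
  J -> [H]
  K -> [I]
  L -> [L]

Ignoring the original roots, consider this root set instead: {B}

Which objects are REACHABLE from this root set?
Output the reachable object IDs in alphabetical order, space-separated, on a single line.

Answer: A B G H I J K L

Derivation:
Roots: B
Mark B: refs=J, marked=B
Mark J: refs=H, marked=B J
Mark H: refs=K G, marked=B H J
Mark K: refs=I, marked=B H J K
Mark G: refs=A, marked=B G H J K
Mark I: refs=I null, marked=B G H I J K
Mark A: refs=L, marked=A B G H I J K
Mark L: refs=L, marked=A B G H I J K L
Unmarked (collected): C D E F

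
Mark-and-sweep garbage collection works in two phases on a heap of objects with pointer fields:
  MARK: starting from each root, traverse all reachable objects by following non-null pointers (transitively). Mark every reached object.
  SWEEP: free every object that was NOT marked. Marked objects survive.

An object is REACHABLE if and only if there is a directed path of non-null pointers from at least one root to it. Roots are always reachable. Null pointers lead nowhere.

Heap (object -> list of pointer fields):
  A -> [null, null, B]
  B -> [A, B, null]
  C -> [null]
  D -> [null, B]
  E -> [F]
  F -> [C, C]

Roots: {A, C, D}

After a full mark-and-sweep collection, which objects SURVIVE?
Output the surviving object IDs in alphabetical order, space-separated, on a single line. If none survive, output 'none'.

Answer: A B C D

Derivation:
Roots: A C D
Mark A: refs=null null B, marked=A
Mark C: refs=null, marked=A C
Mark D: refs=null B, marked=A C D
Mark B: refs=A B null, marked=A B C D
Unmarked (collected): E F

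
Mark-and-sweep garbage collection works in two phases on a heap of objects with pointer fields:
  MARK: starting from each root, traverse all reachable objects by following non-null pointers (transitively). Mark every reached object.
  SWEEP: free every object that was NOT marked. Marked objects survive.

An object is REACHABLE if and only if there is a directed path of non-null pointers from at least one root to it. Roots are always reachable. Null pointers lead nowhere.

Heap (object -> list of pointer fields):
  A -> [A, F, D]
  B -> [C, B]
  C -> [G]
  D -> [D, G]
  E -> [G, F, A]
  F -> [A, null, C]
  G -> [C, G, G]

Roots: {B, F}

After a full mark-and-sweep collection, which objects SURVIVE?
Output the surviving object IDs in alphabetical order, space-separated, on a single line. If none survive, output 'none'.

Answer: A B C D F G

Derivation:
Roots: B F
Mark B: refs=C B, marked=B
Mark F: refs=A null C, marked=B F
Mark C: refs=G, marked=B C F
Mark A: refs=A F D, marked=A B C F
Mark G: refs=C G G, marked=A B C F G
Mark D: refs=D G, marked=A B C D F G
Unmarked (collected): E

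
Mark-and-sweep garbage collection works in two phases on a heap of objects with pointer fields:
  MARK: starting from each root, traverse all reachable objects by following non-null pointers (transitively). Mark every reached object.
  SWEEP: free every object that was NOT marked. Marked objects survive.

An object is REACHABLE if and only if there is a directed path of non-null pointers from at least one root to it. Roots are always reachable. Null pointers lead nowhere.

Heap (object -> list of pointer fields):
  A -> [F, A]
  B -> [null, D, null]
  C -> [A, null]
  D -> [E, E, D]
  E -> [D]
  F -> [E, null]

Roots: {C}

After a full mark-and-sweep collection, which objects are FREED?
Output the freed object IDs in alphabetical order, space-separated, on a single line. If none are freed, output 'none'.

Roots: C
Mark C: refs=A null, marked=C
Mark A: refs=F A, marked=A C
Mark F: refs=E null, marked=A C F
Mark E: refs=D, marked=A C E F
Mark D: refs=E E D, marked=A C D E F
Unmarked (collected): B

Answer: B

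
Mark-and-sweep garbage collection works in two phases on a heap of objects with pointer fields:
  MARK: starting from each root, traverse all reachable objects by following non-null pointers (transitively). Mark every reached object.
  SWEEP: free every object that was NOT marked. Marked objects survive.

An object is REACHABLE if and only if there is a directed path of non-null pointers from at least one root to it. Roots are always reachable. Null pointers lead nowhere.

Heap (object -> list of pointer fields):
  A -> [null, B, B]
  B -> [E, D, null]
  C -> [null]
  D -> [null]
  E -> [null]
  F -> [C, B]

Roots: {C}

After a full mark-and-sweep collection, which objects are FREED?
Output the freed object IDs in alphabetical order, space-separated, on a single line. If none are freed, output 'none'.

Answer: A B D E F

Derivation:
Roots: C
Mark C: refs=null, marked=C
Unmarked (collected): A B D E F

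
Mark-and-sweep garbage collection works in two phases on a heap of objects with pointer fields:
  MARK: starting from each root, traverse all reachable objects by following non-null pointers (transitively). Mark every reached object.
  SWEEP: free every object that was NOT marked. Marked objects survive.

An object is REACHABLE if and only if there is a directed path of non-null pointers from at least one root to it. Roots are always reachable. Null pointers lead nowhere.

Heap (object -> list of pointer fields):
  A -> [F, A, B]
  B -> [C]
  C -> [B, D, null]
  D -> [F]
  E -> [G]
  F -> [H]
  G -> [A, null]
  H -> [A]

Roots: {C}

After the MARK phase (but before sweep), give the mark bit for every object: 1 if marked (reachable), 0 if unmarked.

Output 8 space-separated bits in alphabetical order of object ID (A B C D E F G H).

Roots: C
Mark C: refs=B D null, marked=C
Mark B: refs=C, marked=B C
Mark D: refs=F, marked=B C D
Mark F: refs=H, marked=B C D F
Mark H: refs=A, marked=B C D F H
Mark A: refs=F A B, marked=A B C D F H
Unmarked (collected): E G

Answer: 1 1 1 1 0 1 0 1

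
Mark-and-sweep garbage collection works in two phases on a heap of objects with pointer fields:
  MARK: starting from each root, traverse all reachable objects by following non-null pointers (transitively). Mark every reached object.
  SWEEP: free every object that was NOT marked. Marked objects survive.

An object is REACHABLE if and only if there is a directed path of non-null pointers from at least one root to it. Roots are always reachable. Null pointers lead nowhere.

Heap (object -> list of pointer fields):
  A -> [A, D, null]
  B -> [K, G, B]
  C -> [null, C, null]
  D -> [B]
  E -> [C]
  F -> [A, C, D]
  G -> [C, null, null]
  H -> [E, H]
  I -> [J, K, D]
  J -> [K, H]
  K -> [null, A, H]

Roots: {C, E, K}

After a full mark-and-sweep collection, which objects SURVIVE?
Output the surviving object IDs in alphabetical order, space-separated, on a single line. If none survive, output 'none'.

Roots: C E K
Mark C: refs=null C null, marked=C
Mark E: refs=C, marked=C E
Mark K: refs=null A H, marked=C E K
Mark A: refs=A D null, marked=A C E K
Mark H: refs=E H, marked=A C E H K
Mark D: refs=B, marked=A C D E H K
Mark B: refs=K G B, marked=A B C D E H K
Mark G: refs=C null null, marked=A B C D E G H K
Unmarked (collected): F I J

Answer: A B C D E G H K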